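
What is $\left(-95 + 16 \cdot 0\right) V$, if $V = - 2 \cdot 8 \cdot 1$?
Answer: $1520$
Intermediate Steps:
$V = -16$ ($V = \left(-2\right) 8 = -16$)
$\left(-95 + 16 \cdot 0\right) V = \left(-95 + 16 \cdot 0\right) \left(-16\right) = \left(-95 + 0\right) \left(-16\right) = \left(-95\right) \left(-16\right) = 1520$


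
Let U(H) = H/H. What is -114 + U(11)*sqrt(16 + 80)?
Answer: -114 + 4*sqrt(6) ≈ -104.20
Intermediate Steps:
U(H) = 1
-114 + U(11)*sqrt(16 + 80) = -114 + 1*sqrt(16 + 80) = -114 + 1*sqrt(96) = -114 + 1*(4*sqrt(6)) = -114 + 4*sqrt(6)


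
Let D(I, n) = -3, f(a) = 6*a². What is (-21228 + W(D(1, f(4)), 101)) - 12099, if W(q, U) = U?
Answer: -33226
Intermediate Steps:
(-21228 + W(D(1, f(4)), 101)) - 12099 = (-21228 + 101) - 12099 = -21127 - 12099 = -33226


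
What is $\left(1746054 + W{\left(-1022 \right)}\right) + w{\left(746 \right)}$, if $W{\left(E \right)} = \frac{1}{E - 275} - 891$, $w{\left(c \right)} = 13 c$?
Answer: $\frac{2276054716}{1297} \approx 1.7549 \cdot 10^{6}$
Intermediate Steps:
$W{\left(E \right)} = -891 + \frac{1}{-275 + E}$ ($W{\left(E \right)} = \frac{1}{-275 + E} - 891 = -891 + \frac{1}{-275 + E}$)
$\left(1746054 + W{\left(-1022 \right)}\right) + w{\left(746 \right)} = \left(1746054 + \frac{245026 - -910602}{-275 - 1022}\right) + 13 \cdot 746 = \left(1746054 + \frac{245026 + 910602}{-1297}\right) + 9698 = \left(1746054 - \frac{1155628}{1297}\right) + 9698 = \frac{2263476410}{1297} + 9698 = \frac{2276054716}{1297}$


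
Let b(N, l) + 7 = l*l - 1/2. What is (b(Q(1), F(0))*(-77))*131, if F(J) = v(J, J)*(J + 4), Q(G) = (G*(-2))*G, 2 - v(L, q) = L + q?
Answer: -1139831/2 ≈ -5.6992e+5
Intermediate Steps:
v(L, q) = 2 - L - q (v(L, q) = 2 - (L + q) = 2 + (-L - q) = 2 - L - q)
Q(G) = -2*G² (Q(G) = (-2*G)*G = -2*G²)
F(J) = (2 - 2*J)*(4 + J) (F(J) = (2 - J - J)*(J + 4) = (2 - 2*J)*(4 + J))
b(N, l) = -15/2 + l² (b(N, l) = -7 + (l*l - 1/2) = -7 + (l² - 1*½) = -7 + (l² - ½) = -7 + (-½ + l²) = -15/2 + l²)
(b(Q(1), F(0))*(-77))*131 = ((-15/2 + (-2*(-1 + 0)*(4 + 0))²)*(-77))*131 = ((-15/2 + (-2*(-1)*4)²)*(-77))*131 = ((-15/2 + 8²)*(-77))*131 = ((-15/2 + 64)*(-77))*131 = ((113/2)*(-77))*131 = -8701/2*131 = -1139831/2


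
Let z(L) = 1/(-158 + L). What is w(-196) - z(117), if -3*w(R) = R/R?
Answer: -38/123 ≈ -0.30894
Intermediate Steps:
w(R) = -1/3 (w(R) = -R/(3*R) = -1/3*1 = -1/3)
w(-196) - z(117) = -1/3 - 1/(-158 + 117) = -1/3 - 1/(-41) = -1/3 - 1*(-1/41) = -1/3 + 1/41 = -38/123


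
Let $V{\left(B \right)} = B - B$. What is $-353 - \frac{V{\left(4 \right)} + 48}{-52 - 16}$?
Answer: $- \frac{5989}{17} \approx -352.29$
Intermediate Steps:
$V{\left(B \right)} = 0$
$-353 - \frac{V{\left(4 \right)} + 48}{-52 - 16} = -353 - \frac{0 + 48}{-52 - 16} = -353 - \frac{48}{-68} = -353 - 48 \left(- \frac{1}{68}\right) = -353 - - \frac{12}{17} = -353 + \frac{12}{17} = - \frac{5989}{17}$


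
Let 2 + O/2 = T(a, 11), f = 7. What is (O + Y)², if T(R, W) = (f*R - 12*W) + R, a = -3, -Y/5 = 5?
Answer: 116281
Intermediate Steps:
Y = -25 (Y = -5*5 = -25)
T(R, W) = -12*W + 8*R (T(R, W) = (7*R - 12*W) + R = (-12*W + 7*R) + R = -12*W + 8*R)
O = -316 (O = -4 + 2*(-12*11 + 8*(-3)) = -4 + 2*(-132 - 24) = -4 + 2*(-156) = -4 - 312 = -316)
(O + Y)² = (-316 - 25)² = (-341)² = 116281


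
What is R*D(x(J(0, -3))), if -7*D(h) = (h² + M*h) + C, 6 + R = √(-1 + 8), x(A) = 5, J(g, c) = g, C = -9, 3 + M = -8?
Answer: -234/7 + 39*√7/7 ≈ -18.688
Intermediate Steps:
M = -11 (M = -3 - 8 = -11)
R = -6 + √7 (R = -6 + √(-1 + 8) = -6 + √7 ≈ -3.3542)
D(h) = 9/7 - h²/7 + 11*h/7 (D(h) = -((h² - 11*h) - 9)/7 = -(-9 + h² - 11*h)/7 = 9/7 - h²/7 + 11*h/7)
R*D(x(J(0, -3))) = (-6 + √7)*(9/7 - ⅐*5² + (11/7)*5) = (-6 + √7)*(9/7 - ⅐*25 + 55/7) = (-6 + √7)*(9/7 - 25/7 + 55/7) = (-6 + √7)*(39/7) = -234/7 + 39*√7/7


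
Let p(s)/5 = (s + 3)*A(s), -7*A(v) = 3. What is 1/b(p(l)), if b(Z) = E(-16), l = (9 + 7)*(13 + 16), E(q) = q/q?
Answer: 1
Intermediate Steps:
E(q) = 1
A(v) = -3/7 (A(v) = -⅐*3 = -3/7)
l = 464 (l = 16*29 = 464)
p(s) = -45/7 - 15*s/7 (p(s) = 5*((s + 3)*(-3/7)) = 5*((3 + s)*(-3/7)) = 5*(-9/7 - 3*s/7) = -45/7 - 15*s/7)
b(Z) = 1
1/b(p(l)) = 1/1 = 1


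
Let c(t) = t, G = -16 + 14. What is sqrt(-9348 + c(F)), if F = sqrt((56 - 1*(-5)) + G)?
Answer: sqrt(-9348 + sqrt(59)) ≈ 96.645*I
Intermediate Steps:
G = -2
F = sqrt(59) (F = sqrt((56 - 1*(-5)) - 2) = sqrt((56 + 5) - 2) = sqrt(61 - 2) = sqrt(59) ≈ 7.6811)
sqrt(-9348 + c(F)) = sqrt(-9348 + sqrt(59))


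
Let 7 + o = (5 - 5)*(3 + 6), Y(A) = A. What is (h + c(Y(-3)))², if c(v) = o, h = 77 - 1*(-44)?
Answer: 12996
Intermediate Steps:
h = 121 (h = 77 + 44 = 121)
o = -7 (o = -7 + (5 - 5)*(3 + 6) = -7 + 0*9 = -7 + 0 = -7)
c(v) = -7
(h + c(Y(-3)))² = (121 - 7)² = 114² = 12996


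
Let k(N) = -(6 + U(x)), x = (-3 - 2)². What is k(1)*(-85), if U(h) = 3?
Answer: 765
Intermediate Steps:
x = 25 (x = (-5)² = 25)
k(N) = -9 (k(N) = -(6 + 3) = -1*9 = -9)
k(1)*(-85) = -9*(-85) = 765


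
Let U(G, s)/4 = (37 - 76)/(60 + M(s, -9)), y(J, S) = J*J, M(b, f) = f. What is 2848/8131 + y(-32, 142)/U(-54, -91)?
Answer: -35349088/105703 ≈ -334.42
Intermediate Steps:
y(J, S) = J**2
U(G, s) = -52/17 (U(G, s) = 4*((37 - 76)/(60 - 9)) = 4*(-39/51) = 4*(-39*1/51) = 4*(-13/17) = -52/17)
2848/8131 + y(-32, 142)/U(-54, -91) = 2848/8131 + (-32)**2/(-52/17) = 2848*(1/8131) + 1024*(-17/52) = 2848/8131 - 4352/13 = -35349088/105703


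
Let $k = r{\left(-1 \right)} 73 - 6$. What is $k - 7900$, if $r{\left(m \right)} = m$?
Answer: $-7979$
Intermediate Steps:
$k = -79$ ($k = \left(-1\right) 73 - 6 = -73 - 6 = -79$)
$k - 7900 = -79 - 7900 = -7979$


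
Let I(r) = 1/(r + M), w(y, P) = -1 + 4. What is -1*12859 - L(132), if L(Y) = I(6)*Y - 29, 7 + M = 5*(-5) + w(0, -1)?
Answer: -294958/23 ≈ -12824.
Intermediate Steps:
w(y, P) = 3
M = -29 (M = -7 + (5*(-5) + 3) = -7 + (-25 + 3) = -7 - 22 = -29)
I(r) = 1/(-29 + r) (I(r) = 1/(r - 29) = 1/(-29 + r))
L(Y) = -29 - Y/23 (L(Y) = Y/(-29 + 6) - 29 = Y/(-23) - 29 = -Y/23 - 29 = -29 - Y/23)
-1*12859 - L(132) = -1*12859 - (-29 - 1/23*132) = -12859 - (-29 - 132/23) = -12859 - 1*(-799/23) = -12859 + 799/23 = -294958/23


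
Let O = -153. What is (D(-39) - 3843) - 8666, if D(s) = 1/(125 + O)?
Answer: -350253/28 ≈ -12509.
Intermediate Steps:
D(s) = -1/28 (D(s) = 1/(125 - 153) = 1/(-28) = -1/28)
(D(-39) - 3843) - 8666 = (-1/28 - 3843) - 8666 = -107605/28 - 8666 = -350253/28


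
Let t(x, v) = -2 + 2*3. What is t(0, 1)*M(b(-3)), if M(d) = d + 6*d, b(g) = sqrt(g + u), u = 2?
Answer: 28*I ≈ 28.0*I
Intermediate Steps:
t(x, v) = 4 (t(x, v) = -2 + 6 = 4)
b(g) = sqrt(2 + g) (b(g) = sqrt(g + 2) = sqrt(2 + g))
M(d) = 7*d
t(0, 1)*M(b(-3)) = 4*(7*sqrt(2 - 3)) = 4*(7*sqrt(-1)) = 4*(7*I) = 28*I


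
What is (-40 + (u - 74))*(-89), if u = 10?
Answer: 9256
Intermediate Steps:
(-40 + (u - 74))*(-89) = (-40 + (10 - 74))*(-89) = (-40 - 64)*(-89) = -104*(-89) = 9256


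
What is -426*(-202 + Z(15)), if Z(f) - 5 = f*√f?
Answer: 83922 - 6390*√15 ≈ 59174.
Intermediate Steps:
Z(f) = 5 + f^(3/2) (Z(f) = 5 + f*√f = 5 + f^(3/2))
-426*(-202 + Z(15)) = -426*(-202 + (5 + 15^(3/2))) = -426*(-202 + (5 + 15*√15)) = -426*(-197 + 15*√15) = 83922 - 6390*√15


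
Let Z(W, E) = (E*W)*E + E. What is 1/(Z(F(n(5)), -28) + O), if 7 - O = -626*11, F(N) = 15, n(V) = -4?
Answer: 1/18625 ≈ 5.3691e-5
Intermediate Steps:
O = 6893 (O = 7 - (-626)*11 = 7 - 1*(-6886) = 7 + 6886 = 6893)
Z(W, E) = E + W*E**2 (Z(W, E) = W*E**2 + E = E + W*E**2)
1/(Z(F(n(5)), -28) + O) = 1/(-28*(1 - 28*15) + 6893) = 1/(-28*(1 - 420) + 6893) = 1/(-28*(-419) + 6893) = 1/(11732 + 6893) = 1/18625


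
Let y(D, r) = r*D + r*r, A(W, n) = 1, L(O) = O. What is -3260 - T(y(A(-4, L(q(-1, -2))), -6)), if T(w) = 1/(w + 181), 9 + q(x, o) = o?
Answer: -687861/211 ≈ -3260.0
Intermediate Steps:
q(x, o) = -9 + o
y(D, r) = r**2 + D*r (y(D, r) = D*r + r**2 = r**2 + D*r)
T(w) = 1/(181 + w)
-3260 - T(y(A(-4, L(q(-1, -2))), -6)) = -3260 - 1/(181 - 6*(1 - 6)) = -3260 - 1/(181 - 6*(-5)) = -3260 - 1/(181 + 30) = -3260 - 1/211 = -687861/211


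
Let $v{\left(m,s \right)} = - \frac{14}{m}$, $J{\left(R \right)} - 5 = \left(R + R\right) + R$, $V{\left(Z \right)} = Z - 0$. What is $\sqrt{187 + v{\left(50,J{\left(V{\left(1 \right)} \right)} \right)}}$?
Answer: $\frac{2 \sqrt{1167}}{5} \approx 13.665$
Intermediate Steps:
$V{\left(Z \right)} = Z$ ($V{\left(Z \right)} = Z + 0 = Z$)
$J{\left(R \right)} = 5 + 3 R$ ($J{\left(R \right)} = 5 + \left(\left(R + R\right) + R\right) = 5 + \left(2 R + R\right) = 5 + 3 R$)
$\sqrt{187 + v{\left(50,J{\left(V{\left(1 \right)} \right)} \right)}} = \sqrt{187 - \frac{14}{50}} = \sqrt{187 - \frac{7}{25}} = \sqrt{\frac{4668}{25}} = \frac{2 \sqrt{1167}}{5}$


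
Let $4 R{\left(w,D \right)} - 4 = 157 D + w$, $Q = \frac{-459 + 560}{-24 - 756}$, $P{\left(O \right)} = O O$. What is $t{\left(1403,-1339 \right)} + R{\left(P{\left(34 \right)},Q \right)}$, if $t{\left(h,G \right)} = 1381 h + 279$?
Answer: $\frac{6046893583}{3120} \approx 1.9381 \cdot 10^{6}$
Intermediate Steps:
$P{\left(O \right)} = O^{2}$
$t{\left(h,G \right)} = 279 + 1381 h$
$Q = - \frac{101}{780}$ ($Q = \frac{101}{-780} = 101 \left(- \frac{1}{780}\right) = - \frac{101}{780} \approx -0.12949$)
$R{\left(w,D \right)} = 1 + \frac{w}{4} + \frac{157 D}{4}$ ($R{\left(w,D \right)} = 1 + \frac{157 D + w}{4} = 1 + \frac{w + 157 D}{4} = 1 + \left(\frac{w}{4} + \frac{157 D}{4}\right) = 1 + \frac{w}{4} + \frac{157 D}{4}$)
$t{\left(1403,-1339 \right)} + R{\left(P{\left(34 \right)},Q \right)} = \left(279 + 1381 \cdot 1403\right) + \left(1 + \frac{34^{2}}{4} + \frac{157}{4} \left(- \frac{101}{780}\right)\right) = \left(279 + 1937543\right) + \left(1 + \frac{1}{4} \cdot 1156 - \frac{15857}{3120}\right) = 1937822 + \left(1 + 289 - \frac{15857}{3120}\right) = 1937822 + \frac{888943}{3120} = \frac{6046893583}{3120}$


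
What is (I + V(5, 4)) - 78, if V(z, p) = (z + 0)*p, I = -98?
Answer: -156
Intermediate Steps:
V(z, p) = p*z (V(z, p) = z*p = p*z)
(I + V(5, 4)) - 78 = (-98 + 4*5) - 78 = (-98 + 20) - 78 = -78 - 78 = -156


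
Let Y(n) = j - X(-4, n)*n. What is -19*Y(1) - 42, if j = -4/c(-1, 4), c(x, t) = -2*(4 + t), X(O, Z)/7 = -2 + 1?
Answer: -719/4 ≈ -179.75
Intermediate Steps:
X(O, Z) = -7 (X(O, Z) = 7*(-2 + 1) = 7*(-1) = -7)
c(x, t) = -8 - 2*t
j = ¼ (j = -4/(-8 - 2*4) = -4/(-8 - 8) = -4/(-16) = -4*(-1/16) = ¼ ≈ 0.25000)
Y(n) = ¼ + 7*n (Y(n) = ¼ - (-7)*n = ¼ + 7*n)
-19*Y(1) - 42 = -19*(¼ + 7*1) - 42 = -19*(¼ + 7) - 42 = -19*29/4 - 42 = -551/4 - 42 = -719/4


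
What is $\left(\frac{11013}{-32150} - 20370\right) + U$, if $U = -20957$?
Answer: $- \frac{1328674063}{32150} \approx -41327.0$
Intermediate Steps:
$\left(\frac{11013}{-32150} - 20370\right) + U = \left(\frac{11013}{-32150} - 20370\right) - 20957 = \left(11013 \left(- \frac{1}{32150}\right) - 20370\right) - 20957 = \left(- \frac{11013}{32150} - 20370\right) - 20957 = - \frac{654906513}{32150} - 20957 = - \frac{1328674063}{32150}$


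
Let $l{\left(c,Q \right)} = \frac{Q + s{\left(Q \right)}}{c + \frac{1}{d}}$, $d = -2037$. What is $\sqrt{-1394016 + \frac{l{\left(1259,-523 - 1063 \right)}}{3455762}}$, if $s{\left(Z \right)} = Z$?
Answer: $\frac{3 i \sqrt{760371963995394801599905595863}}{2215646255371} \approx 1180.7 i$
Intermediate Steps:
$l{\left(c,Q \right)} = \frac{2 Q}{- \frac{1}{2037} + c}$ ($l{\left(c,Q \right)} = \frac{Q + Q}{c + \frac{1}{-2037}} = \frac{2 Q}{c - \frac{1}{2037}} = \frac{2 Q}{- \frac{1}{2037} + c}$)
$\sqrt{-1394016 + \frac{l{\left(1259,-523 - 1063 \right)}}{3455762}} = \sqrt{-1394016 + \frac{4074 \left(-523 - 1063\right) \frac{1}{-1 + 2037 \cdot 1259}}{3455762}} = \sqrt{-1394016 + 4074 \left(-1586\right) \frac{1}{-1 + 2564583} \cdot \frac{1}{3455762}} = \sqrt{-1394016 + 4074 \left(-1586\right) \frac{1}{2564582} \cdot \frac{1}{3455762}} = \sqrt{-1394016 - \frac{1615341}{2215646255371}} = \sqrt{- \frac{3088646330328875277}{2215646255371}} = \frac{3 i \sqrt{760371963995394801599905595863}}{2215646255371}$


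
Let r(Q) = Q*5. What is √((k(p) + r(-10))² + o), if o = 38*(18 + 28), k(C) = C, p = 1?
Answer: 3*√461 ≈ 64.413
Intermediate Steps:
r(Q) = 5*Q
o = 1748 (o = 38*46 = 1748)
√((k(p) + r(-10))² + o) = √((1 + 5*(-10))² + 1748) = √((1 - 50)² + 1748) = √((-49)² + 1748) = √(2401 + 1748) = √4149 = 3*√461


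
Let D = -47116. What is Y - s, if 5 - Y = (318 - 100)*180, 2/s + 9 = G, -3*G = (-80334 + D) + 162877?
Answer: -231839614/5909 ≈ -39235.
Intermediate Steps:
G = -11809 (G = -((-80334 - 47116) + 162877)/3 = -(-127450 + 162877)/3 = -1/3*35427 = -11809)
s = -1/5909 (s = 2/(-9 - 11809) = 2/(-11818) = 2*(-1/11818) = -1/5909 ≈ -0.00016923)
Y = -39235 (Y = 5 - (318 - 100)*180 = 5 - 218*180 = 5 - 1*39240 = 5 - 39240 = -39235)
Y - s = -39235 - 1*(-1/5909) = -39235 + 1/5909 = -231839614/5909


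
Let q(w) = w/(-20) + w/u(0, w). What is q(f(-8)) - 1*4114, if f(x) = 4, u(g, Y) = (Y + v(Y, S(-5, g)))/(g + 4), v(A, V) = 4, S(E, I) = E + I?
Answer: -20561/5 ≈ -4112.2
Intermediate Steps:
u(g, Y) = (4 + Y)/(4 + g) (u(g, Y) = (Y + 4)/(g + 4) = (4 + Y)/(4 + g))
q(w) = -w/20 + w/(1 + w/4) (q(w) = w/(-20) + w/(((4 + w)/(4 + 0))) = w*(-1/20) + w/(((4 + w)/4)) = -w/20 + w/(((4 + w)/4)) = -w/20 + w/(1 + w/4))
q(f(-8)) - 1*4114 = (1/20)*4*(76 - 1*4)/(4 + 4) - 1*4114 = (1/20)*4*(76 - 4)/8 - 4114 = (1/20)*4*(⅛)*72 - 4114 = 9/5 - 4114 = -20561/5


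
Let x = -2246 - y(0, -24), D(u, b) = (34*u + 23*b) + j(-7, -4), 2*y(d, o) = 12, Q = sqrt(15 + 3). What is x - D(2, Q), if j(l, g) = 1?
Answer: -2321 - 69*sqrt(2) ≈ -2418.6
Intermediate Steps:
Q = 3*sqrt(2) (Q = sqrt(18) = 3*sqrt(2) ≈ 4.2426)
y(d, o) = 6 (y(d, o) = (1/2)*12 = 6)
D(u, b) = 1 + 23*b + 34*u (D(u, b) = (34*u + 23*b) + 1 = (23*b + 34*u) + 1 = 1 + 23*b + 34*u)
x = -2252 (x = -2246 - 1*6 = -2246 - 6 = -2252)
x - D(2, Q) = -2252 - (1 + 23*(3*sqrt(2)) + 34*2) = -2252 - (1 + 69*sqrt(2) + 68) = -2252 - (69 + 69*sqrt(2)) = -2252 + (-69 - 69*sqrt(2)) = -2321 - 69*sqrt(2)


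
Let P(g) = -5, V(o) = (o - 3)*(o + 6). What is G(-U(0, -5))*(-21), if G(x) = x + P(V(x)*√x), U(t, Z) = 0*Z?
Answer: 105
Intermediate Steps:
V(o) = (-3 + o)*(6 + o)
U(t, Z) = 0
G(x) = -5 + x (G(x) = x - 5 = -5 + x)
G(-U(0, -5))*(-21) = (-5 - 1*0)*(-21) = (-5 + 0)*(-21) = -5*(-21) = 105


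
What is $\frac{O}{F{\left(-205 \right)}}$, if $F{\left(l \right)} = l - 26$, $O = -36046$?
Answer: $\frac{36046}{231} \approx 156.04$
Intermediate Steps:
$F{\left(l \right)} = -26 + l$
$\frac{O}{F{\left(-205 \right)}} = - \frac{36046}{-26 - 205} = - \frac{36046}{-231} = \left(-36046\right) \left(- \frac{1}{231}\right) = \frac{36046}{231}$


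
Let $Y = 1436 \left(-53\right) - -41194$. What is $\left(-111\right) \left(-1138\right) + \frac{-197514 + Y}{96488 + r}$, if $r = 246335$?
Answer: $\frac{43304483286}{342823} \approx 1.2632 \cdot 10^{5}$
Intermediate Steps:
$Y = -34914$ ($Y = -76108 + 41194 = -34914$)
$\left(-111\right) \left(-1138\right) + \frac{-197514 + Y}{96488 + r} = \left(-111\right) \left(-1138\right) + \frac{-197514 - 34914}{96488 + 246335} = 126318 - \frac{232428}{342823} = \frac{43304483286}{342823}$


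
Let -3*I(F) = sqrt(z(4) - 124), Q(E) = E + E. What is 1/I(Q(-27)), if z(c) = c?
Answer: I*sqrt(30)/20 ≈ 0.27386*I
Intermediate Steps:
Q(E) = 2*E
I(F) = -2*I*sqrt(30)/3 (I(F) = -sqrt(4 - 124)/3 = -2*I*sqrt(30)/3)
1/I(Q(-27)) = 1/(-2*I*sqrt(30)/3) = I*sqrt(30)/20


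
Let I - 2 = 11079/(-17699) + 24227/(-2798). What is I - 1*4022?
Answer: -199537436755/49521802 ≈ -4029.3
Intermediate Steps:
I = -360749111/49521802 (I = 2 + (11079/(-17699) + 24227/(-2798)) = 2 + (11079*(-1/17699) + 24227*(-1/2798)) = 2 + (-11079/17699 - 24227/2798) = 2 - 459792715/49521802 = -360749111/49521802 ≈ -7.2847)
I - 1*4022 = -360749111/49521802 - 1*4022 = -360749111/49521802 - 4022 = -199537436755/49521802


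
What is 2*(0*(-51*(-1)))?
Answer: 0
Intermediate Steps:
2*(0*(-51*(-1))) = 2*(0*51) = 2*0 = 0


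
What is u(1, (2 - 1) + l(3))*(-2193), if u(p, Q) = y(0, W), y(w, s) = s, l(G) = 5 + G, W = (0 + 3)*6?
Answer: -39474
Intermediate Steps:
W = 18 (W = 3*6 = 18)
u(p, Q) = 18
u(1, (2 - 1) + l(3))*(-2193) = 18*(-2193) = -39474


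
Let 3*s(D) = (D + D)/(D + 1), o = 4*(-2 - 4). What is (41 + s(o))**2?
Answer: 919681/529 ≈ 1738.5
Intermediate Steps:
o = -24 (o = 4*(-6) = -24)
s(D) = 2*D/(3*(1 + D)) (s(D) = ((D + D)/(D + 1))/3 = ((2*D)/(1 + D))/3 = (2*D/(1 + D))/3 = 2*D/(3*(1 + D)))
(41 + s(o))**2 = (41 + (2/3)*(-24)/(1 - 24))**2 = (41 + (2/3)*(-24)/(-23))**2 = (41 + (2/3)*(-24)*(-1/23))**2 = (41 + 16/23)**2 = (959/23)**2 = 919681/529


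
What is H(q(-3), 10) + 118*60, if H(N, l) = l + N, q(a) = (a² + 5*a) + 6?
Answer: 7090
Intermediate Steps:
q(a) = 6 + a² + 5*a
H(N, l) = N + l
H(q(-3), 10) + 118*60 = ((6 + (-3)² + 5*(-3)) + 10) + 118*60 = ((6 + 9 - 15) + 10) + 7080 = (0 + 10) + 7080 = 10 + 7080 = 7090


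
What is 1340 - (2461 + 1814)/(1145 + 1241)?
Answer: 3192965/2386 ≈ 1338.2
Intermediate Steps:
1340 - (2461 + 1814)/(1145 + 1241) = 1340 - 4275/2386 = 3192965/2386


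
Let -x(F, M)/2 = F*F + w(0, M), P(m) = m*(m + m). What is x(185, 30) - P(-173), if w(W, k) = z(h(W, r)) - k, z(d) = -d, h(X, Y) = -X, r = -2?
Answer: -128248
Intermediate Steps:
P(m) = 2*m² (P(m) = m*(2*m) = 2*m²)
w(W, k) = W - k (w(W, k) = -(-1)*W - k = W - k)
x(F, M) = -2*F² + 2*M (x(F, M) = -2*(F*F + (0 - M)) = -2*(F² - M) = -2*F² + 2*M)
x(185, 30) - P(-173) = (-2*185² + 2*30) - 2*(-173)² = (-2*34225 + 60) - 2*29929 = (-68450 + 60) - 1*59858 = -68390 - 59858 = -128248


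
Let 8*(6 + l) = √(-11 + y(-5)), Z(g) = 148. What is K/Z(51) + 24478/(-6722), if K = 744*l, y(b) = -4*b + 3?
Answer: -4203719/124357 + 93*√3/74 ≈ -31.627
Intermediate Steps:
y(b) = 3 - 4*b
l = -6 + √3/4 (l = -6 + √(-11 + (3 - 4*(-5)))/8 = -6 + √(-11 + (3 + 20))/8 = -6 + √(-11 + 23)/8 = -6 + √12/8 = -6 + (2*√3)/8 = -6 + √3/4 ≈ -5.5670)
K = -4464 + 186*√3 (K = 744*(-6 + √3/4) = -4464 + 186*√3 ≈ -4141.8)
K/Z(51) + 24478/(-6722) = (-4464 + 186*√3)/148 + 24478/(-6722) = (-4464 + 186*√3)*(1/148) + 24478*(-1/6722) = (-1116/37 + 93*√3/74) - 12239/3361 = -4203719/124357 + 93*√3/74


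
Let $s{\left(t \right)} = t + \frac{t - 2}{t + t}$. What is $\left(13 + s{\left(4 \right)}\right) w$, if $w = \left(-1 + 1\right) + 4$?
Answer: $69$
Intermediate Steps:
$w = 4$ ($w = 0 + 4 = 4$)
$s{\left(t \right)} = t + \frac{-2 + t}{2 t}$
$\left(13 + s{\left(4 \right)}\right) w = \left(13 + \left(\frac{1}{2} + 4 - \frac{1}{4}\right)\right) 4 = \left(13 + \frac{17}{4}\right) 4 = \frac{69}{4} \cdot 4 = 69$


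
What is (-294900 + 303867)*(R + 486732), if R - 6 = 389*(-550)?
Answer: 2446089996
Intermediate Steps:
R = -213944 (R = 6 + 389*(-550) = 6 - 213950 = -213944)
(-294900 + 303867)*(R + 486732) = (-294900 + 303867)*(-213944 + 486732) = 8967*272788 = 2446089996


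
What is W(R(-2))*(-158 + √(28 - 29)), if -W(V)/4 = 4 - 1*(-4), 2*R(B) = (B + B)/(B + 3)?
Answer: 5056 - 32*I ≈ 5056.0 - 32.0*I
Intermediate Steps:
R(B) = B/(3 + B) (R(B) = ((B + B)/(B + 3))/2 = ((2*B)/(3 + B))/2 = (2*B/(3 + B))/2 = B/(3 + B))
W(V) = -32 (W(V) = -4*(4 - 1*(-4)) = -4*(4 + 4) = -4*8 = -32)
W(R(-2))*(-158 + √(28 - 29)) = -32*(-158 + √(28 - 29)) = -32*(-158 + √(-1)) = -32*(-158 + I) = 5056 - 32*I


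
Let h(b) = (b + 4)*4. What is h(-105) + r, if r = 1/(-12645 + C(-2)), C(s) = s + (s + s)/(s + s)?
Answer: -5108985/12646 ≈ -404.00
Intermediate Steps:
h(b) = 16 + 4*b (h(b) = (4 + b)*4 = 16 + 4*b)
C(s) = 1 + s (C(s) = s + (2*s)/((2*s)) = s + (2*s)*(1/(2*s)) = s + 1 = 1 + s)
r = -1/12646 (r = 1/(-12645 + (1 - 2)) = 1/(-12645 - 1) = 1/(-12646) = -1/12646 ≈ -7.9076e-5)
h(-105) + r = (16 + 4*(-105)) - 1/12646 = (16 - 420) - 1/12646 = -404 - 1/12646 = -5108985/12646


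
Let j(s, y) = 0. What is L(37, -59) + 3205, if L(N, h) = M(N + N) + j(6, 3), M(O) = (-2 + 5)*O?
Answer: 3427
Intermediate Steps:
M(O) = 3*O
L(N, h) = 6*N (L(N, h) = 3*(N + N) + 0 = 3*(2*N) + 0 = 6*N + 0 = 6*N)
L(37, -59) + 3205 = 6*37 + 3205 = 222 + 3205 = 3427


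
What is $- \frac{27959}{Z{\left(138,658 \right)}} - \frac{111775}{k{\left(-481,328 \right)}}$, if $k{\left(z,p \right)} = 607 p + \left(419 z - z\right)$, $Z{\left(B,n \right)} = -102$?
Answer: $\frac{5521384}{16677} \approx 331.08$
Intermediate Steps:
$k{\left(z,p \right)} = 418 z + 607 p$ ($k{\left(z,p \right)} = 607 p + 418 z = 418 z + 607 p$)
$- \frac{27959}{Z{\left(138,658 \right)}} - \frac{111775}{k{\left(-481,328 \right)}} = - \frac{27959}{-102} - \frac{111775}{418 \left(-481\right) + 607 \cdot 328} = \left(-27959\right) \left(- \frac{1}{102}\right) - \frac{111775}{-201058 + 199096} = \frac{27959}{102} - \frac{111775}{-1962} = \frac{27959}{102} - - \frac{111775}{1962} = \frac{27959}{102} + \frac{111775}{1962} = \frac{5521384}{16677}$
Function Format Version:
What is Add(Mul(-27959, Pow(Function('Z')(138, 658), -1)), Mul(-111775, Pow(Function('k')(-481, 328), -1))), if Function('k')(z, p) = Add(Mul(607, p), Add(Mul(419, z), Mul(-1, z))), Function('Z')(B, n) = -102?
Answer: Rational(5521384, 16677) ≈ 331.08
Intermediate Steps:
Function('k')(z, p) = Add(Mul(418, z), Mul(607, p)) (Function('k')(z, p) = Add(Mul(607, p), Mul(418, z)) = Add(Mul(418, z), Mul(607, p)))
Add(Mul(-27959, Pow(Function('Z')(138, 658), -1)), Mul(-111775, Pow(Function('k')(-481, 328), -1))) = Add(Mul(-27959, Pow(-102, -1)), Mul(-111775, Pow(Add(Mul(418, -481), Mul(607, 328)), -1))) = Add(Mul(-27959, Rational(-1, 102)), Mul(-111775, Pow(Add(-201058, 199096), -1))) = Add(Rational(27959, 102), Mul(-111775, Pow(-1962, -1))) = Add(Rational(27959, 102), Mul(-111775, Rational(-1, 1962))) = Add(Rational(27959, 102), Rational(111775, 1962)) = Rational(5521384, 16677)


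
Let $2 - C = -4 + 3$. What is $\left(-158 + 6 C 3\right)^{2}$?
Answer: $10816$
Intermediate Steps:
$C = 3$ ($C = 2 - \left(-4 + 3\right) = 2 - -1 = 2 + 1 = 3$)
$\left(-158 + 6 C 3\right)^{2} = \left(-158 + 6 \cdot 3 \cdot 3\right)^{2} = \left(-158 + 18 \cdot 3\right)^{2} = \left(-158 + 54\right)^{2} = \left(-104\right)^{2} = 10816$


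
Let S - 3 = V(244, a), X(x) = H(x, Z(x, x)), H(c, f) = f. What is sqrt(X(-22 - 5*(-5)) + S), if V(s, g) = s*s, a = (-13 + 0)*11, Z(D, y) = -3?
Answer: 244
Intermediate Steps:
a = -143 (a = -13*11 = -143)
X(x) = -3
V(s, g) = s**2
S = 59539 (S = 3 + 244**2 = 3 + 59536 = 59539)
sqrt(X(-22 - 5*(-5)) + S) = sqrt(-3 + 59539) = sqrt(59536) = 244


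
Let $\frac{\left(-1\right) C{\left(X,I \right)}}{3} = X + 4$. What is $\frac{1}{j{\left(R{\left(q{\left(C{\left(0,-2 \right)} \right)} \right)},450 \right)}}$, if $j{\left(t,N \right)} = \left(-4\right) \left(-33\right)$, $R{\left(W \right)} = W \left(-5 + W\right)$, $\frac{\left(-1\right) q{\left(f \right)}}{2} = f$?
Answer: $\frac{1}{132} \approx 0.0075758$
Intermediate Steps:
$C{\left(X,I \right)} = -12 - 3 X$ ($C{\left(X,I \right)} = - 3 \left(X + 4\right) = - 3 \left(4 + X\right) = -12 - 3 X$)
$q{\left(f \right)} = - 2 f$
$j{\left(t,N \right)} = 132$
$\frac{1}{j{\left(R{\left(q{\left(C{\left(0,-2 \right)} \right)} \right)},450 \right)}} = \frac{1}{132}$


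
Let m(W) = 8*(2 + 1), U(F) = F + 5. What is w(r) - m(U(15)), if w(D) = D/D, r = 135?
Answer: -23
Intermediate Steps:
U(F) = 5 + F
m(W) = 24 (m(W) = 8*3 = 24)
w(D) = 1
w(r) - m(U(15)) = 1 - 1*24 = 1 - 24 = -23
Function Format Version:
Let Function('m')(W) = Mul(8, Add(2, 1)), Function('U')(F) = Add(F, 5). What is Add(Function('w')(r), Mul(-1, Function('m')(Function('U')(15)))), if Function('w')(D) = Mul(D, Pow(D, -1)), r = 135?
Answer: -23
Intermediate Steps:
Function('U')(F) = Add(5, F)
Function('m')(W) = 24 (Function('m')(W) = Mul(8, 3) = 24)
Function('w')(D) = 1
Add(Function('w')(r), Mul(-1, Function('m')(Function('U')(15)))) = Add(1, Mul(-1, 24)) = Add(1, -24) = -23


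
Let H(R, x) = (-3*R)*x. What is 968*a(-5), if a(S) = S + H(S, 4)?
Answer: 53240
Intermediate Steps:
H(R, x) = -3*R*x
a(S) = -11*S (a(S) = S - 3*S*4 = S - 12*S = -11*S)
968*a(-5) = 968*(-11*(-5)) = 968*55 = 53240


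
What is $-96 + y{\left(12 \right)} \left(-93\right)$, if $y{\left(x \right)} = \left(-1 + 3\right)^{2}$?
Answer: $-468$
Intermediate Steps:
$y{\left(x \right)} = 4$ ($y{\left(x \right)} = 2^{2} = 4$)
$-96 + y{\left(12 \right)} \left(-93\right) = -96 + 4 \left(-93\right) = -96 - 372 = -468$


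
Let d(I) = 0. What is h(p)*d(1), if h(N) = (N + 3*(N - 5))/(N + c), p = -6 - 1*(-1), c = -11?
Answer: 0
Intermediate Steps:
p = -5 (p = -6 + 1 = -5)
h(N) = (-15 + 4*N)/(-11 + N) (h(N) = (N + 3*(N - 5))/(N - 11) = (N + 3*(-5 + N))/(-11 + N) = (N + (-15 + 3*N))/(-11 + N) = (-15 + 4*N)/(-11 + N))
h(p)*d(1) = ((-15 + 4*(-5))/(-11 - 5))*0 = ((-15 - 20)/(-16))*0 = -1/16*(-35)*0 = (35/16)*0 = 0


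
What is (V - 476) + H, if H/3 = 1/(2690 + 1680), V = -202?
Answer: -2962857/4370 ≈ -678.00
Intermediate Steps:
H = 3/4370 (H = 3/(2690 + 1680) = 3/4370 ≈ 0.00068650)
(V - 476) + H = (-202 - 476) + 3/4370 = -678 + 3/4370 = -2962857/4370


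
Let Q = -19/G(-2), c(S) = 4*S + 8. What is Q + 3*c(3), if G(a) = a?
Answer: 139/2 ≈ 69.500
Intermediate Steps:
c(S) = 8 + 4*S
Q = 19/2 (Q = -19/(-2) = -19*(-½) = 19/2 ≈ 9.5000)
Q + 3*c(3) = 19/2 + 3*(8 + 4*3) = 19/2 + 3*(8 + 12) = 19/2 + 3*20 = 19/2 + 60 = 139/2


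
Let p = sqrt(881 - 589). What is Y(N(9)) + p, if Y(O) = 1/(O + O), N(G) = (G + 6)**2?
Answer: 1/450 + 2*sqrt(73) ≈ 17.090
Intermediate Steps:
N(G) = (6 + G)**2
Y(O) = 1/(2*O)
p = 2*sqrt(73) (p = sqrt(292) = 2*sqrt(73) ≈ 17.088)
Y(N(9)) + p = 1/(2*((6 + 9)**2)) + 2*sqrt(73) = 1/(2*(15**2)) + 2*sqrt(73) = (1/2)/225 + 2*sqrt(73) = (1/2)*(1/225) + 2*sqrt(73) = 1/450 + 2*sqrt(73)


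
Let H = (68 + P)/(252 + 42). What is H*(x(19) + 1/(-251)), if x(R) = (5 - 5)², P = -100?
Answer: 16/36897 ≈ 0.00043364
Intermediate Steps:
H = -16/147 (H = (68 - 100)/(252 + 42) = -32/294 = -32*1/294 = -16/147 ≈ -0.10884)
x(R) = 0 (x(R) = 0² = 0)
H*(x(19) + 1/(-251)) = -16*(0 + 1/(-251))/147 = -16*(0 - 1/251)/147 = -16/147*(-1/251) = 16/36897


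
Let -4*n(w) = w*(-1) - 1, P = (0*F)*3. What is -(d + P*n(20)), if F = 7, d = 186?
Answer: -186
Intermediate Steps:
P = 0 (P = (0*7)*3 = 0*3 = 0)
n(w) = 1/4 + w/4 (n(w) = -(w*(-1) - 1)/4 = -(-w - 1)/4 = -(-1 - w)/4 = 1/4 + w/4)
-(d + P*n(20)) = -(186 + 0*(1/4 + (1/4)*20)) = -(186 + 0*(1/4 + 5)) = -(186 + 0*(21/4)) = -(186 + 0) = -1*186 = -186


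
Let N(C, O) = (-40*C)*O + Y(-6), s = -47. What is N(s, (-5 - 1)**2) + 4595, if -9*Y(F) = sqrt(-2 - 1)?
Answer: 72275 - I*sqrt(3)/9 ≈ 72275.0 - 0.19245*I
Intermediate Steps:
Y(F) = -I*sqrt(3)/9 (Y(F) = -sqrt(-2 - 1)/9 = -I*sqrt(3)/9)
N(C, O) = -40*C*O - I*sqrt(3)/9 (N(C, O) = (-40*C)*O - I*sqrt(3)/9 = -40*C*O - I*sqrt(3)/9)
N(s, (-5 - 1)**2) + 4595 = (-40*(-47)*(-5 - 1)**2 - I*sqrt(3)/9) + 4595 = (-40*(-47)*(-6)**2 - I*sqrt(3)/9) + 4595 = (-40*(-47)*36 - I*sqrt(3)/9) + 4595 = (67680 - I*sqrt(3)/9) + 4595 = 72275 - I*sqrt(3)/9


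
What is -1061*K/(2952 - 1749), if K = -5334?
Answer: 1886458/401 ≈ 4704.4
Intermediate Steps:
-1061*K/(2952 - 1749) = -1061*(-5334/(2952 - 1749)) = -1061/(1203*(-1/5334)) = -1061/(-401/1778) = -1061*(-1778/401) = 1886458/401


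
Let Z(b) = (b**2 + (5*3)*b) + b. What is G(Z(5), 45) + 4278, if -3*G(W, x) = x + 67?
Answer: 12722/3 ≈ 4240.7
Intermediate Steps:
Z(b) = b**2 + 16*b (Z(b) = (b**2 + 15*b) + b = b**2 + 16*b)
G(W, x) = -67/3 - x/3 (G(W, x) = -(x + 67)/3 = -(67 + x)/3 = -67/3 - x/3)
G(Z(5), 45) + 4278 = (-67/3 - 1/3*45) + 4278 = (-67/3 - 15) + 4278 = -112/3 + 4278 = 12722/3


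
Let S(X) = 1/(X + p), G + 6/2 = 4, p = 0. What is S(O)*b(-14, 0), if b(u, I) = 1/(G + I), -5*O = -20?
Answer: ¼ ≈ 0.25000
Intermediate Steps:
G = 1 (G = -3 + 4 = 1)
O = 4 (O = -⅕*(-20) = 4)
S(X) = 1/X (S(X) = 1/(X + 0) = 1/X)
b(u, I) = 1/(1 + I)
S(O)*b(-14, 0) = 1/(4*(1 + 0)) = (¼)/1 = (¼)*1 = ¼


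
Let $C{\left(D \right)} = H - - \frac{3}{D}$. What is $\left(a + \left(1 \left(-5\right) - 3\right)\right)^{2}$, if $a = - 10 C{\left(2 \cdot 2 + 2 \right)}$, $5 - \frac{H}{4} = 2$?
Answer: $17689$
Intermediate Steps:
$H = 12$ ($H = 20 - 8 = 12$)
$C{\left(D \right)} = 12 + \frac{3}{D}$ ($C{\left(D \right)} = 12 - - \frac{3}{D} = 12 + \frac{3}{D}$)
$a = -125$ ($a = - 10 \left(12 + \frac{3}{2 \cdot 2 + 2}\right) = - 10 \left(12 + \frac{3}{4 + 2}\right) = - 10 \left(12 + \frac{3}{6}\right) = - 10 \left(12 + 3 \cdot \frac{1}{6}\right) = - 10 \left(12 + \frac{1}{2}\right) = \left(-10\right) \frac{25}{2} = -125$)
$\left(a + \left(1 \left(-5\right) - 3\right)\right)^{2} = \left(-125 + \left(1 \left(-5\right) - 3\right)\right)^{2} = \left(-125 - 8\right)^{2} = \left(-133\right)^{2} = 17689$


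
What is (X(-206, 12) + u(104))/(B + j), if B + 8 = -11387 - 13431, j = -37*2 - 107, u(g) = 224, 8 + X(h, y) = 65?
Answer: -281/25007 ≈ -0.011237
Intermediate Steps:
X(h, y) = 57 (X(h, y) = -8 + 65 = 57)
j = -181 (j = -74 - 107 = -181)
B = -24826 (B = -8 + (-11387 - 13431) = -8 - 24818 = -24826)
(X(-206, 12) + u(104))/(B + j) = (57 + 224)/(-24826 - 181) = 281/(-25007) = 281*(-1/25007) = -281/25007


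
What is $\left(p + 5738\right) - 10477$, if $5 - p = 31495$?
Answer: $-36229$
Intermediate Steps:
$p = -31490$ ($p = 5 - 31495 = -31490$)
$\left(p + 5738\right) - 10477 = \left(-31490 + 5738\right) - 10477 = -25752 - 10477 = -36229$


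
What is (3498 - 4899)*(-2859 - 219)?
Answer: 4312278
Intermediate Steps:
(3498 - 4899)*(-2859 - 219) = -1401*(-3078) = 4312278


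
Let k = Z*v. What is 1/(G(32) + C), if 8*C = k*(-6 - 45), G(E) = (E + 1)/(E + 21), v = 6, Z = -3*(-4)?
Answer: -53/24294 ≈ -0.0021816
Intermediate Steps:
Z = 12
G(E) = (1 + E)/(21 + E)
k = 72 (k = 12*6 = 72)
C = -459 (C = (72*(-6 - 45))/8 = (72*(-51))/8 = (⅛)*(-3672) = -459)
1/(G(32) + C) = 1/((1 + 32)/(21 + 32) - 459) = 1/(33/53 - 459) = 1/(-24294/53) = -53/24294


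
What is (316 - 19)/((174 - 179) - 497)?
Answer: -297/502 ≈ -0.59163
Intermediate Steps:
(316 - 19)/((174 - 179) - 497) = 297/(-5 - 497) = 297/(-502) = 297*(-1/502) = -297/502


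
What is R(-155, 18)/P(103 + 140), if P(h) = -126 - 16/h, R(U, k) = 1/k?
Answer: -27/61268 ≈ -0.00044069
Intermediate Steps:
P(h) = -126 - 16/h
R(-155, 18)/P(103 + 140) = 1/(18*(-126 - 16/(103 + 140))) = 1/(18*(-126 - 16/243)) = 1/(18*(-30634/243)) = (1/18)*(-243/30634) = -27/61268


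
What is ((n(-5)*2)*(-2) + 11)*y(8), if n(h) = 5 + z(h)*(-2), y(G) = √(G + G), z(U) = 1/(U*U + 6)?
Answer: -1084/31 ≈ -34.968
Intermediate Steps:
z(U) = 1/(6 + U²) (z(U) = 1/(U² + 6) = 1/(6 + U²))
y(G) = √2*√G (y(G) = √(2*G) = √2*√G)
n(h) = 5 - 2/(6 + h²)
((n(-5)*2)*(-2) + 11)*y(8) = ((((28 + 5*(-5)²)/(6 + (-5)²))*2)*(-2) + 11)*(√2*√8) = ((((28 + 5*25)/(6 + 25))*2)*(-2) + 11)*(√2*(2*√2)) = ((((28 + 125)/31)*2)*(-2) + 11)*4 = ((((1/31)*153)*2)*(-2) + 11)*4 = (((153/31)*2)*(-2) + 11)*4 = ((306/31)*(-2) + 11)*4 = (-612/31 + 11)*4 = -271/31*4 = -1084/31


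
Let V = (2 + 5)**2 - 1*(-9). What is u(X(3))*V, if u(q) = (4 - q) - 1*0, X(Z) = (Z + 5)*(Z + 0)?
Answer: -1160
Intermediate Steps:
X(Z) = Z*(5 + Z) (X(Z) = (5 + Z)*Z = Z*(5 + Z))
u(q) = 4 - q (u(q) = (4 - q) + 0 = 4 - q)
V = 58 (V = 7**2 + 9 = 49 + 9 = 58)
u(X(3))*V = (4 - 3*(5 + 3))*58 = (4 - 3*8)*58 = (4 - 1*24)*58 = (4 - 24)*58 = -20*58 = -1160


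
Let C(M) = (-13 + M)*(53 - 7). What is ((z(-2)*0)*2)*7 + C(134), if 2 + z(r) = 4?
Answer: 5566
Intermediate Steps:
C(M) = -598 + 46*M (C(M) = (-13 + M)*46 = -598 + 46*M)
z(r) = 2 (z(r) = -2 + 4 = 2)
((z(-2)*0)*2)*7 + C(134) = ((2*0)*2)*7 + (-598 + 46*134) = (0*2)*7 + (-598 + 6164) = 0*7 + 5566 = 0 + 5566 = 5566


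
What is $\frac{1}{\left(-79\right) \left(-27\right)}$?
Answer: $\frac{1}{2133} \approx 0.00046882$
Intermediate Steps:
$\frac{1}{\left(-79\right) \left(-27\right)} = \frac{1}{2133}$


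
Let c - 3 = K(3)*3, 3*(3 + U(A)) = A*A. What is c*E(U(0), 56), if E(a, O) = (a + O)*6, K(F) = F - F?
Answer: 954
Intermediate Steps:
K(F) = 0
U(A) = -3 + A²/3 (U(A) = -3 + (A*A)/3 = -3 + A²/3)
E(a, O) = 6*O + 6*a (E(a, O) = (O + a)*6 = 6*O + 6*a)
c = 3 (c = 3 + 0*3 = 3 + 0 = 3)
c*E(U(0), 56) = 3*(6*56 + 6*(-3 + (⅓)*0²)) = 3*(336 + 6*(-3 + (⅓)*0)) = 3*(336 + 6*(-3 + 0)) = 3*(336 + 6*(-3)) = 3*(336 - 18) = 3*318 = 954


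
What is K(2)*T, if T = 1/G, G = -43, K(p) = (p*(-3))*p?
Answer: 12/43 ≈ 0.27907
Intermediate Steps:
K(p) = -3*p² (K(p) = (-3*p)*p = -3*p²)
T = -1/43 (T = 1/(-43) = -1/43 ≈ -0.023256)
K(2)*T = -3*2²*(-1/43) = -3*4*(-1/43) = -12*(-1/43) = 12/43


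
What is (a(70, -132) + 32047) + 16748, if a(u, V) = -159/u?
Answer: 3415491/70 ≈ 48793.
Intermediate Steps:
(a(70, -132) + 32047) + 16748 = (-159/70 + 32047) + 16748 = 2243131/70 + 16748 = 3415491/70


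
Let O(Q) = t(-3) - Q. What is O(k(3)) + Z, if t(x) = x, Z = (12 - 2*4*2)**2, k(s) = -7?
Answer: 20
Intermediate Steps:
Z = 16 (Z = (12 - 8*2)**2 = (12 - 16)**2 = (-4)**2 = 16)
O(Q) = -3 - Q
O(k(3)) + Z = (-3 - 1*(-7)) + 16 = (-3 + 7) + 16 = 4 + 16 = 20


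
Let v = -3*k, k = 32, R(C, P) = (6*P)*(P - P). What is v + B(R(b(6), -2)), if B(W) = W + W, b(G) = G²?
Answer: -96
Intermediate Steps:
R(C, P) = 0 (R(C, P) = (6*P)*0 = 0)
B(W) = 2*W
v = -96 (v = -3*32 = -96)
v + B(R(b(6), -2)) = -96 + 2*0 = -96 + 0 = -96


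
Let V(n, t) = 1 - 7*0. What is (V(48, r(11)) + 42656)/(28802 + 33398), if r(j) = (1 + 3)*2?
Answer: 42657/62200 ≈ 0.68580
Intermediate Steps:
r(j) = 8 (r(j) = 4*2 = 8)
V(n, t) = 1 (V(n, t) = 1 + 0 = 1)
(V(48, r(11)) + 42656)/(28802 + 33398) = (1 + 42656)/(28802 + 33398) = 42657/62200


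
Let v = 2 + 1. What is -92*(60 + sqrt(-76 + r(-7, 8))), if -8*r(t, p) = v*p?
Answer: -5520 - 92*I*sqrt(79) ≈ -5520.0 - 817.71*I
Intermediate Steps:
v = 3
r(t, p) = -3*p/8
-92*(60 + sqrt(-76 + r(-7, 8))) = -92*(60 + sqrt(-76 - 3/8*8)) = -92*(60 + sqrt(-76 - 3)) = -92*(60 + sqrt(-79)) = -92*(60 + I*sqrt(79)) = -5520 - 92*I*sqrt(79)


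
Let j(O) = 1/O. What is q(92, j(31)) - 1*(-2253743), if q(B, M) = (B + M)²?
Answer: 2173986632/961 ≈ 2.2622e+6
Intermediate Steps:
q(92, j(31)) - 1*(-2253743) = (92 + 1/31)² - 1*(-2253743) = (92 + 1/31)² + 2253743 = (2853/31)² + 2253743 = 8139609/961 + 2253743 = 2173986632/961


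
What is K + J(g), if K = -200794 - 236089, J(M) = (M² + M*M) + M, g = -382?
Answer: -145417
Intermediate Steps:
J(M) = M + 2*M² (J(M) = (M² + M²) + M = 2*M² + M = M + 2*M²)
K = -436883
K + J(g) = -436883 - 382*(1 + 2*(-382)) = -436883 - 382*(1 - 764) = -436883 - 382*(-763) = -436883 + 291466 = -145417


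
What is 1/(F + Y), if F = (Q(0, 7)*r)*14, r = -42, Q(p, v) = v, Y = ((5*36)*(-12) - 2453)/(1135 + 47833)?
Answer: -48968/201556901 ≈ -0.00024295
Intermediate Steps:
Y = -4613/48968 (Y = (180*(-12) - 2453)/48968 = (-2160 - 2453)*(1/48968) = -4613*1/48968 = -4613/48968 ≈ -0.094204)
F = -4116 (F = (7*(-42))*14 = -294*14 = -4116)
1/(F + Y) = 1/(-4116 - 4613/48968) = 1/(-201556901/48968) = -48968/201556901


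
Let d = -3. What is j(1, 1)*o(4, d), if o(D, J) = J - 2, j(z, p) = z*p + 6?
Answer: -35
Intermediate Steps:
j(z, p) = 6 + p*z (j(z, p) = p*z + 6 = 6 + p*z)
o(D, J) = -2 + J
j(1, 1)*o(4, d) = (6 + 1*1)*(-2 - 3) = (6 + 1)*(-5) = 7*(-5) = -35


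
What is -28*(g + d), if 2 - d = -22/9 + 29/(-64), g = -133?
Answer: 516509/144 ≈ 3586.9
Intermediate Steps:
d = 2821/576 (d = 2 - (-22/9 + 29/(-64)) = 2 - (-22*1/9 + 29*(-1/64)) = 2 - (-22/9 - 29/64) = 2 - 1*(-1669/576) = 2 + 1669/576 = 2821/576 ≈ 4.8976)
-28*(g + d) = -28*(-133 + 2821/576) = -28*(-73787/576) = 516509/144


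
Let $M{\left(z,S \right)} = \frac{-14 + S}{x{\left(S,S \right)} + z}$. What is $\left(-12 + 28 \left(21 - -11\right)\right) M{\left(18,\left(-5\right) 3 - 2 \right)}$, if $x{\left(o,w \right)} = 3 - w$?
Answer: $- \frac{13702}{19} \approx -721.16$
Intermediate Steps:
$M{\left(z,S \right)} = \frac{-14 + S}{3 + z - S}$ ($M{\left(z,S \right)} = \frac{-14 + S}{\left(3 - S\right) + z} = \frac{-14 + S}{3 + z - S}$)
$\left(-12 + 28 \left(21 - -11\right)\right) M{\left(18,\left(-5\right) 3 - 2 \right)} = \left(-12 + 28 \left(21 - -11\right)\right) \frac{-14 - 17}{3 + 18 - \left(\left(-5\right) 3 - 2\right)} = \left(-12 + 28 \left(21 + 11\right)\right) \frac{-14 - 17}{3 + 18 - \left(-15 - 2\right)} = \left(-12 + 28 \cdot 32\right) \frac{-14 - 17}{3 + 18 - -17} = \left(-12 + 896\right) \frac{1}{3 + 18 + 17} \left(-31\right) = 884 \cdot \frac{1}{38} \left(-31\right) = 884 \left(- \frac{31}{38}\right) = - \frac{13702}{19}$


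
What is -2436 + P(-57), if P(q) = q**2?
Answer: 813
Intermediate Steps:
-2436 + P(-57) = -2436 + (-57)**2 = -2436 + 3249 = 813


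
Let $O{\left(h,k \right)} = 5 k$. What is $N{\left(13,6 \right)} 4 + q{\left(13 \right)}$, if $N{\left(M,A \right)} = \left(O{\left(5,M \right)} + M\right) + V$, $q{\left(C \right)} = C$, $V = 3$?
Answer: $337$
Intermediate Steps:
$N{\left(M,A \right)} = 3 + 6 M$ ($N{\left(M,A \right)} = \left(5 M + M\right) + 3 = 6 M + 3 = 3 + 6 M$)
$N{\left(13,6 \right)} 4 + q{\left(13 \right)} = \left(3 + 6 \cdot 13\right) 4 + 13 = \left(3 + 78\right) 4 + 13 = 81 \cdot 4 + 13 = 324 + 13 = 337$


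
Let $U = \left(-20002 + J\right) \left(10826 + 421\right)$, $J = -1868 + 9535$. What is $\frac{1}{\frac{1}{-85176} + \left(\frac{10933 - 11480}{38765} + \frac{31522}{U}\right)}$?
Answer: $- \frac{30538072321422120}{438209816248843} \approx -69.688$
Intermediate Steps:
$J = 7667$
$U = -138731745$ ($U = \left(-20002 + 7667\right) \left(10826 + 421\right) = \left(-12335\right) 11247 = -138731745$)
$\frac{1}{\frac{1}{-85176} + \left(\frac{10933 - 11480}{38765} + \frac{31522}{U}\right)} = \frac{1}{\frac{1}{-85176} + \left(\frac{10933 - 11480}{38765} + \frac{31522}{-138731745}\right)} = \frac{1}{- \frac{1}{85176} + \left(\left(-547\right) \frac{1}{38765} + 31522 \left(- \frac{1}{138731745}\right)\right)} = \frac{1}{- \frac{1}{85176} - \frac{15421642969}{1075587218985}} = \frac{1}{- \frac{438209816248843}{30538072321422120}} = - \frac{30538072321422120}{438209816248843}$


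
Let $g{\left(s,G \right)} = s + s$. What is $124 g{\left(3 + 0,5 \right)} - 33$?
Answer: $711$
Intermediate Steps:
$g{\left(s,G \right)} = 2 s$
$124 g{\left(3 + 0,5 \right)} - 33 = 124 \cdot 2 \left(3 + 0\right) - 33 = 124 \cdot 2 \cdot 3 - 33 = 124 \cdot 6 - 33 = 744 - 33 = 711$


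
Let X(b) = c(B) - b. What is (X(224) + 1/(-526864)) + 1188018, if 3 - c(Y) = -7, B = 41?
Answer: 625811166655/526864 ≈ 1.1878e+6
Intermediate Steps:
c(Y) = 10 (c(Y) = 3 - 1*(-7) = 3 + 7 = 10)
X(b) = 10 - b
(X(224) + 1/(-526864)) + 1188018 = ((10 - 1*224) + 1/(-526864)) + 1188018 = ((10 - 224) - 1/526864) + 1188018 = (-214 - 1/526864) + 1188018 = -112748897/526864 + 1188018 = 625811166655/526864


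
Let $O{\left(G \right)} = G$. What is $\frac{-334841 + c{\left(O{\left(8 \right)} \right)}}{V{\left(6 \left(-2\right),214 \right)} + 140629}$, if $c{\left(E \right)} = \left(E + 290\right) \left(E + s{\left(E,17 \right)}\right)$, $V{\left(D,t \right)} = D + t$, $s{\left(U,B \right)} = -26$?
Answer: $- \frac{340205}{140831} \approx -2.4157$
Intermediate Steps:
$c{\left(E \right)} = \left(-26 + E\right) \left(290 + E\right)$ ($c{\left(E \right)} = \left(E + 290\right) \left(E - 26\right) = \left(290 + E\right) \left(-26 + E\right) = \left(-26 + E\right) \left(290 + E\right)$)
$\frac{-334841 + c{\left(O{\left(8 \right)} \right)}}{V{\left(6 \left(-2\right),214 \right)} + 140629} = \frac{-334841 + \left(-7540 + 8^{2} + 264 \cdot 8\right)}{\left(6 \left(-2\right) + 214\right) + 140629} = \frac{-334841 + \left(-7540 + 64 + 2112\right)}{\left(-12 + 214\right) + 140629} = \frac{-334841 - 5364}{202 + 140629} = - \frac{340205}{140831}$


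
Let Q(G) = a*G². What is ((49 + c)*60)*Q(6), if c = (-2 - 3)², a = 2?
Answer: 319680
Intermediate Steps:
Q(G) = 2*G²
c = 25 (c = (-5)² = 25)
((49 + c)*60)*Q(6) = ((49 + 25)*60)*(2*6²) = (74*60)*(2*36) = 4440*72 = 319680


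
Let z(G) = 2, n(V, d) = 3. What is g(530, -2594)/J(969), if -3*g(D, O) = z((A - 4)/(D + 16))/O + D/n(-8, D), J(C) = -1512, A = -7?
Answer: 98201/2521368 ≈ 0.038948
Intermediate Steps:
g(D, O) = -2/(3*O) - D/9 (g(D, O) = -(2/O + D/3)/3 = -2/(3*O) - D/9)
g(530, -2594)/J(969) = ((⅑)*(-6 - 1*530*(-2594))/(-2594))/(-1512) = ((⅑)*(-1/2594)*(-6 + 1374820))*(-1/1512) = ((⅑)*(-1/2594)*1374814)*(-1/1512) = -687407/11673*(-1/1512) = 98201/2521368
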